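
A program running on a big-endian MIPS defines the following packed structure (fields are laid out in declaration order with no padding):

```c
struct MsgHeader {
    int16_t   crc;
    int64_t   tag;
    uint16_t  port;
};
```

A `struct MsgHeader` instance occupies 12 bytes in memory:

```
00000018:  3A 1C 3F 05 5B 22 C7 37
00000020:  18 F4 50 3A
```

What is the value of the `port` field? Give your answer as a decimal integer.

`port` follows `crc` (2 B), `tag` (8 B), so it starts at offset 2 + 8 = 10 and occupies 2 bytes.
Bytes at offsets 10..11: 50 3A.
Big-endian stores the most-significant byte at the lowest address.
The bytes are already most-significant first: 0x503A.
0x503A = 20538.

20538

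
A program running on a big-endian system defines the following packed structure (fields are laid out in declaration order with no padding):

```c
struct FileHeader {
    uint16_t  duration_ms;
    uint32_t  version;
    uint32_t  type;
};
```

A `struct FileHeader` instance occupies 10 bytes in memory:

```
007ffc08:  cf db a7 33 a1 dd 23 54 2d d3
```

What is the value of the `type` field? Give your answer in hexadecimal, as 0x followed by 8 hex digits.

`type` follows `duration_ms` (2 B), `version` (4 B), so it starts at offset 2 + 4 = 6 and occupies 4 bytes.
Bytes at offsets 6..9: 23 54 2D D3.
In big-endian order the high byte comes first in memory.
The bytes are already most-significant first: 0x23542DD3.

0x23542DD3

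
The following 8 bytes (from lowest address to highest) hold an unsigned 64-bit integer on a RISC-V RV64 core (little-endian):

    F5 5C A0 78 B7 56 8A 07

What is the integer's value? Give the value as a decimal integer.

Little-endian: lowest address holds the least-significant byte.
Reassemble most-significant byte first: 07 8A 56 B7 78 A0 5C F5 → 0x078A56B778A05CF5.
0x078A56B778A05CF5 = 543342051054345461.

543342051054345461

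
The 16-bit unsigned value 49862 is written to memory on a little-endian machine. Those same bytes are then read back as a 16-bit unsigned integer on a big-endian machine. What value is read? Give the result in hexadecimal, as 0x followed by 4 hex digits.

49862 in 16-bit hexadecimal is 0xC2C6.
Stored little-endian, the bytes at ascending addresses are C6 C2.
Read back as big-endian, the last byte is least significant, giving 0xC6C2.

0xC6C2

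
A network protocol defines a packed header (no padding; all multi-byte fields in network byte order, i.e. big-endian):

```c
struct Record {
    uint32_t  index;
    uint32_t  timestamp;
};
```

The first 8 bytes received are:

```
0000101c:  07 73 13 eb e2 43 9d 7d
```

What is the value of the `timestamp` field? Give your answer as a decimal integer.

3796082045

`timestamp` follows `index` (4 bytes), so it starts at byte offset 4 and occupies 4 bytes.
Bytes at offsets 4..7: E2 43 9D 7D.
Big-endian: lowest address holds the most-significant byte.
The bytes are already most-significant first: 0xE2439D7D.
0xE2439D7D = 3796082045.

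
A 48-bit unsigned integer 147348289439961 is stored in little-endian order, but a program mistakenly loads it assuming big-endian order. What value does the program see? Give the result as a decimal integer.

147348289439961 in 48-bit hexadecimal is 0x8603327348D9.
Stored little-endian, the bytes at ascending addresses are D9 48 73 32 03 86.
Read back as big-endian, the last byte is least significant, giving 0xD94873320386.
0xD94873320386 = 238905193530246.

238905193530246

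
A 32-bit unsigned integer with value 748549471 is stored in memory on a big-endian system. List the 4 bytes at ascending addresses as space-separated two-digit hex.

748549471 in hexadecimal, padded to 32 bits, is 0x2C9DF55F.
Split into bytes (most-significant first): 2C 9D F5 5F.
In big-endian order the high byte comes first in memory.
So the memory order matches the most-significant-first order: 2C 9D F5 5F.

2C 9D F5 5F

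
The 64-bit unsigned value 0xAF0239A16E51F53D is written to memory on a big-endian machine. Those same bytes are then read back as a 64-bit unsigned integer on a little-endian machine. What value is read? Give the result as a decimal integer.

4464564141200835247

Stored big-endian, the bytes at ascending addresses are AF 02 39 A1 6E 51 F5 3D.
Read back as little-endian, the first byte is least significant, giving 0x3DF5516EA13902AF.
0x3DF5516EA13902AF = 4464564141200835247.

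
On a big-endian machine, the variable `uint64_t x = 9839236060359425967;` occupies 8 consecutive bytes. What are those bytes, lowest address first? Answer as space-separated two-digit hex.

9839236060359425967 in hexadecimal, padded to 64 bits, is 0x888BFD10FEEFFFAF.
Split into bytes (most-significant first): 88 8B FD 10 FE EF FF AF.
Big-endian stores the most-significant byte at the lowest address.
So the memory order matches the most-significant-first order: 88 8B FD 10 FE EF FF AF.

88 8B FD 10 FE EF FF AF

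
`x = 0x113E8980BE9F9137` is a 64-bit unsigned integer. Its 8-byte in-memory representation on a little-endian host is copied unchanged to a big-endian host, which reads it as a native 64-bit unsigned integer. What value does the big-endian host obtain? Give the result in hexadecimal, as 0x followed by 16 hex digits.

Stored little-endian, the bytes at ascending addresses are 37 91 9F BE 80 89 3E 11.
Read back as big-endian, the last byte is least significant, giving 0x37919FBE80893E11.

0x37919FBE80893E11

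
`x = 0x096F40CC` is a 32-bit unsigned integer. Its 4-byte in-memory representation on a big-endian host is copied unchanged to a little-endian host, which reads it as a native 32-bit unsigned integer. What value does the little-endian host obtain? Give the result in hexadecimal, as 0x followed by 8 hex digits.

Stored big-endian, the bytes at ascending addresses are 09 6F 40 CC.
Read back as little-endian, the first byte is least significant, giving 0xCC406F09.

0xCC406F09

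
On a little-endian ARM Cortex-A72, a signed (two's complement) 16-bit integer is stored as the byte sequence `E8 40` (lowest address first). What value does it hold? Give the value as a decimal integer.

In little-endian order the low byte comes first in memory.
Reassemble most-significant byte first: 40 E8 → 0x40E8.
0x40E8 = 16616.

16616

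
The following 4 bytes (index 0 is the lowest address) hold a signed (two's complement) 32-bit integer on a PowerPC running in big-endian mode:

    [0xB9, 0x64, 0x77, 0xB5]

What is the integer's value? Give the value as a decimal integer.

-1184598091

In big-endian order the high byte comes first in memory.
The bytes are already most-significant first: 0xB96477B5.
Top bit is set, so as a signed 32-bit value this is 0xB96477B5 − 2^32 = -1184598091.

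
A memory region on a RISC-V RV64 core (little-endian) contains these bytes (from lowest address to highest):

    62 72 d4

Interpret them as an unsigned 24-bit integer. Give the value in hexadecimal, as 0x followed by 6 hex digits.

In little-endian order the low byte comes first in memory.
Reassemble most-significant byte first: D4 72 62 → 0xD47262.

0xD47262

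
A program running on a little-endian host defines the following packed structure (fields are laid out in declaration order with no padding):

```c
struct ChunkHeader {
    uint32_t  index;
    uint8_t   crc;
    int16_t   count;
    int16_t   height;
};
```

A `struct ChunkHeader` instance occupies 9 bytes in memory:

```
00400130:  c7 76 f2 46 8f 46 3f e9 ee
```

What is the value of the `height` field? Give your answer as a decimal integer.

`height` follows `index` (4 B), `crc` (1 B), `count` (2 B), so it starts at offset 4 + 1 + 2 = 7 and occupies 2 bytes.
Bytes at offsets 7..8: E9 EE.
In little-endian order the low byte comes first in memory.
Reassemble most-significant byte first: EE E9 → 0xEEE9.
Top bit is set, so as a signed 16-bit value this is 0xEEE9 − 2^16 = -4375.

-4375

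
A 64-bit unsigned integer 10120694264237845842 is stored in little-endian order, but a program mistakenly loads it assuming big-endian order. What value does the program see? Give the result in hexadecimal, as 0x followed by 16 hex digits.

10120694264237845842 in 64-bit hexadecimal is 0x8C73EDCFC43AED52.
Stored little-endian, the bytes at ascending addresses are 52 ED 3A C4 CF ED 73 8C.
Read back as big-endian, the last byte is least significant, giving 0x52ED3AC4CFED738C.

0x52ED3AC4CFED738C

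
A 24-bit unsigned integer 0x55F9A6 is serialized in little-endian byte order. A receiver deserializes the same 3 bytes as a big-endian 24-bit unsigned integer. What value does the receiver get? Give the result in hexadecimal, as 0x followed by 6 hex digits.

Stored little-endian, the bytes at ascending addresses are A6 F9 55.
Read back as big-endian, the last byte is least significant, giving 0xA6F955.

0xA6F955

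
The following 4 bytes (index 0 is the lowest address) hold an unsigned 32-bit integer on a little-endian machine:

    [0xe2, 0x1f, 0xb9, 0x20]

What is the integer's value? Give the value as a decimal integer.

Little-endian stores the least-significant byte at the lowest address.
Reassemble most-significant byte first: 20 B9 1F E2 → 0x20B91FE2.
0x20B91FE2 = 549003234.

549003234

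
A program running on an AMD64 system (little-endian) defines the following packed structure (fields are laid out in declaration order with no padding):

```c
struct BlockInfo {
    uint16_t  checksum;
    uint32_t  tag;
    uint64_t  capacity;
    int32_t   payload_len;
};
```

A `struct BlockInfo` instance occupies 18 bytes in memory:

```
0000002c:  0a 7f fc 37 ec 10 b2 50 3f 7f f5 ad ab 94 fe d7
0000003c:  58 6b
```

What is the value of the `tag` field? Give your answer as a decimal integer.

`tag` follows `checksum` (2 bytes), so it starts at byte offset 2 and occupies 4 bytes.
Bytes at offsets 2..5: FC 37 EC 10.
In little-endian order the low byte comes first in memory.
Reassemble most-significant byte first: 10 EC 37 FC → 0x10EC37FC.
0x10EC37FC = 283916284.

283916284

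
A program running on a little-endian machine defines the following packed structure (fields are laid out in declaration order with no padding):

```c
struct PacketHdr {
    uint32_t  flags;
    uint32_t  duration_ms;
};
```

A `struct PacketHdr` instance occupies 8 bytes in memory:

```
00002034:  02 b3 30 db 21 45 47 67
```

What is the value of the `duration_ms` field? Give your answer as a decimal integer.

`duration_ms` follows `flags` (4 bytes), so it starts at byte offset 4 and occupies 4 bytes.
Bytes at offsets 4..7: 21 45 47 67.
Little-endian: lowest address holds the least-significant byte.
Reassemble most-significant byte first: 67 47 45 21 → 0x67474521.
0x67474521 = 1732724001.

1732724001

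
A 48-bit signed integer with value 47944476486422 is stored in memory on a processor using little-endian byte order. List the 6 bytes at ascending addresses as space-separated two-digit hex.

16 6B 7D F1 9A 2B

47944476486422 in hexadecimal, padded to 48 bits, is 0x2B9AF17D6B16.
Split into bytes (most-significant first): 2B 9A F1 7D 6B 16.
Little-endian: lowest address holds the least-significant byte.
So at ascending addresses the bytes are 16 6B 7D F1 9A 2B.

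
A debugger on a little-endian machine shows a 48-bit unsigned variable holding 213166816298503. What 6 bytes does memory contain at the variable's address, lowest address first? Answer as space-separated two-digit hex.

213166816298503 in hexadecimal, padded to 48 bits, is 0xC1DFC45D0607.
Split into bytes (most-significant first): C1 DF C4 5D 06 07.
Little-endian stores the least-significant byte at the lowest address.
So at ascending addresses the bytes are 07 06 5D C4 DF C1.

07 06 5D C4 DF C1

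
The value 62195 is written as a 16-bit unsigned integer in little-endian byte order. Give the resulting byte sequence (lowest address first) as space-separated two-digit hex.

62195 in hexadecimal, padded to 16 bits, is 0xF2F3.
Split into bytes (most-significant first): F2 F3.
Little-endian: lowest address holds the least-significant byte.
So at ascending addresses the bytes are F3 F2.

F3 F2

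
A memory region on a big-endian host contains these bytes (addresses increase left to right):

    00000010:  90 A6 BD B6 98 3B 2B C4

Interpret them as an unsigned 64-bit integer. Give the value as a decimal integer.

10423226979531303876

Big-endian: lowest address holds the most-significant byte.
The bytes are already most-significant first: 0x90A6BDB6983B2BC4.
0x90A6BDB6983B2BC4 = 10423226979531303876.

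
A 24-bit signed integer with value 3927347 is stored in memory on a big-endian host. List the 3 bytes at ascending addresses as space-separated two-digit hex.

3927347 in hexadecimal, padded to 24 bits, is 0x3BED33.
Split into bytes (most-significant first): 3B ED 33.
Big-endian: lowest address holds the most-significant byte.
So the memory order matches the most-significant-first order: 3B ED 33.

3B ED 33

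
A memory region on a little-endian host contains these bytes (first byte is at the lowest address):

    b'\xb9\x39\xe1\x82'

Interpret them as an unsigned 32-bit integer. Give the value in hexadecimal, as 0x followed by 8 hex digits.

Little-endian stores the least-significant byte at the lowest address.
Reassemble most-significant byte first: 82 E1 39 B9 → 0x82E139B9.

0x82E139B9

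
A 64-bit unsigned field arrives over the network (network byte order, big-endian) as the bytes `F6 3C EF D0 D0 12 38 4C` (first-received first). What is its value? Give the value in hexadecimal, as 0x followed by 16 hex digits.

0xF63CEFD0D012384C

In big-endian order the high byte comes first in memory.
The bytes are already most-significant first: 0xF63CEFD0D012384C.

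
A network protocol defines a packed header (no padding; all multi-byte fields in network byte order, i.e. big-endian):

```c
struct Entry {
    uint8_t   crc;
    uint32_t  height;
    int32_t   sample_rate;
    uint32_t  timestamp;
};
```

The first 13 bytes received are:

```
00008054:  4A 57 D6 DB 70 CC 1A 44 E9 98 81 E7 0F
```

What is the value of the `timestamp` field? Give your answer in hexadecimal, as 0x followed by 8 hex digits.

`timestamp` follows `crc` (1 B), `height` (4 B), `sample_rate` (4 B), so it starts at offset 1 + 4 + 4 = 9 and occupies 4 bytes.
Bytes at offsets 9..12: 98 81 E7 0F.
In big-endian order the high byte comes first in memory.
The bytes are already most-significant first: 0x9881E70F.

0x9881E70F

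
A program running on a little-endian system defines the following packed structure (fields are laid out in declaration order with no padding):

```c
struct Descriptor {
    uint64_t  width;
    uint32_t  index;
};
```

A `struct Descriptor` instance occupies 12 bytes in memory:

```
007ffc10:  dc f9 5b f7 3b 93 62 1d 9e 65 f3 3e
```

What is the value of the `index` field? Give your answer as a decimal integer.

`index` follows `width` (8 bytes), so it starts at byte offset 8 and occupies 4 bytes.
Bytes at offsets 8..11: 9E 65 F3 3E.
In little-endian order the low byte comes first in memory.
Reassemble most-significant byte first: 3E F3 65 9E → 0x3EF3659E.
0x3EF3659E = 1056138654.

1056138654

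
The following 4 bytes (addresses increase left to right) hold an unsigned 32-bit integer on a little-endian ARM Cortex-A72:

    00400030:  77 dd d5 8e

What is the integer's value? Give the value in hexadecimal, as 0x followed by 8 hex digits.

Little-endian stores the least-significant byte at the lowest address.
Reassemble most-significant byte first: 8E D5 DD 77 → 0x8ED5DD77.

0x8ED5DD77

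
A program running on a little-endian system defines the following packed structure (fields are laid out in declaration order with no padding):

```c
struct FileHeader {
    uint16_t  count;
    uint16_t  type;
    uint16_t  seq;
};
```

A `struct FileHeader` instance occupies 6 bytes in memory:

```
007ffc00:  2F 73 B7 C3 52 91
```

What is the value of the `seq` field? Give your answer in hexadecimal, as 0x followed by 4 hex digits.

`seq` follows `count` (2 B), `type` (2 B), so it starts at offset 2 + 2 = 4 and occupies 2 bytes.
Bytes at offsets 4..5: 52 91.
Little-endian: lowest address holds the least-significant byte.
Reassemble most-significant byte first: 91 52 → 0x9152.

0x9152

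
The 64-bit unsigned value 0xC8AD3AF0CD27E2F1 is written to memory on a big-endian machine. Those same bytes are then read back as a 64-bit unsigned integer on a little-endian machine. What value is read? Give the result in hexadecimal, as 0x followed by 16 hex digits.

Stored big-endian, the bytes at ascending addresses are C8 AD 3A F0 CD 27 E2 F1.
Read back as little-endian, the first byte is least significant, giving 0xF1E227CDF03AADC8.

0xF1E227CDF03AADC8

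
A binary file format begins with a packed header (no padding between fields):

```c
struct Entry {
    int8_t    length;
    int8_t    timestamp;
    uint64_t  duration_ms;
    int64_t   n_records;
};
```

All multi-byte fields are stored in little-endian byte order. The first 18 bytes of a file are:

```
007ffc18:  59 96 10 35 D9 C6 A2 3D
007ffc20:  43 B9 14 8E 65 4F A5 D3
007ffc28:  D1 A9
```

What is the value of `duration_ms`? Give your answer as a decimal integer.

`duration_ms` follows `length` (1 B), `timestamp` (1 B), so it starts at offset 1 + 1 = 2 and occupies 8 bytes.
Bytes at offsets 2..9: 10 35 D9 C6 A2 3D 43 B9.
Little-endian: lowest address holds the least-significant byte.
Reassemble most-significant byte first: B9 43 3D A2 C6 D9 35 10 → 0xB9433DA2C6D93510.
0xB9433DA2C6D93510 = 13349581489786402064.

13349581489786402064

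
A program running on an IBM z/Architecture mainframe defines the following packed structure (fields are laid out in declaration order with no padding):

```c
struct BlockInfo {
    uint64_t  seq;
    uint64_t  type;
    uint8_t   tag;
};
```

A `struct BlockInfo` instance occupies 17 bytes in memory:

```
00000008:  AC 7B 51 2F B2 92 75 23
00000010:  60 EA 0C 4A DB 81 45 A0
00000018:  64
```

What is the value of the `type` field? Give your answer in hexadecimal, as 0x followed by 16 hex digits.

`type` follows `seq` (8 bytes), so it starts at byte offset 8 and occupies 8 bytes.
Bytes at offsets 8..15: 60 EA 0C 4A DB 81 45 A0.
In big-endian order the high byte comes first in memory.
The bytes are already most-significant first: 0x60EA0C4ADB8145A0.

0x60EA0C4ADB8145A0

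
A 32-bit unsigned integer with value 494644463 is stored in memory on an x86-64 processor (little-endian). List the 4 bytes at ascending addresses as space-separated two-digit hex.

494644463 in hexadecimal, padded to 32 bits, is 0x1D7BACEF.
Split into bytes (most-significant first): 1D 7B AC EF.
In little-endian order the low byte comes first in memory.
So at ascending addresses the bytes are EF AC 7B 1D.

EF AC 7B 1D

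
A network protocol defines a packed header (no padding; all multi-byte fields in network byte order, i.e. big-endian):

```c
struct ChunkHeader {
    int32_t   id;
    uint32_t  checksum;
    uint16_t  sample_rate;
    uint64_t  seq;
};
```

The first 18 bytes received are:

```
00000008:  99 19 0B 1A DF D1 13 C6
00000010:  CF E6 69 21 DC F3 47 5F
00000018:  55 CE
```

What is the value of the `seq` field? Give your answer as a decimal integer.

`seq` follows `id` (4 B), `checksum` (4 B), `sample_rate` (2 B), so it starts at offset 4 + 4 + 2 = 10 and occupies 8 bytes.
Bytes at offsets 10..17: 69 21 DC F3 47 5F 55 CE.
Big-endian stores the most-significant byte at the lowest address.
The bytes are already most-significant first: 0x6921DCF3475F55CE.
0x6921DCF3475F55CE = 7575578985646478798.

7575578985646478798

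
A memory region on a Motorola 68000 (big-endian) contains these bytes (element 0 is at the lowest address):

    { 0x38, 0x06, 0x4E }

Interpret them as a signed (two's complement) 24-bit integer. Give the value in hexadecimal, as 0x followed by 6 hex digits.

Big-endian stores the most-significant byte at the lowest address.
The bytes are already most-significant first: 0x38064E.

0x38064E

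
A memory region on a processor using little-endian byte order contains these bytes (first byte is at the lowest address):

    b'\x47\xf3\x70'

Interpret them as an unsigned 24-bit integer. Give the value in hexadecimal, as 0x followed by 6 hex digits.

Little-endian stores the least-significant byte at the lowest address.
Reassemble most-significant byte first: 70 F3 47 → 0x70F347.

0x70F347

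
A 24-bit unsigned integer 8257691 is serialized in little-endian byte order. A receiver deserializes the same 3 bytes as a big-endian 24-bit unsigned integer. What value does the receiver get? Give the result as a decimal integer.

10158206

8257691 in 24-bit hexadecimal is 0x7E009B.
Stored little-endian, the bytes at ascending addresses are 9B 00 7E.
Read back as big-endian, the last byte is least significant, giving 0x9B007E.
0x9B007E = 10158206.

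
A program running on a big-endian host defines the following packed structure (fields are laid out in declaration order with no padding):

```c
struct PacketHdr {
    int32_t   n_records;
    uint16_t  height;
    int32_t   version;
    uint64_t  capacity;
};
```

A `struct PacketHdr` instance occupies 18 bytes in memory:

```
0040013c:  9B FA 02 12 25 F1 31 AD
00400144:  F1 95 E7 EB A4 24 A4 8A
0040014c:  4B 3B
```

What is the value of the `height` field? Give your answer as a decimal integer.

`height` follows `n_records` (4 bytes), so it starts at byte offset 4 and occupies 2 bytes.
Bytes at offsets 4..5: 25 F1.
In big-endian order the high byte comes first in memory.
The bytes are already most-significant first: 0x25F1.
0x25F1 = 9713.

9713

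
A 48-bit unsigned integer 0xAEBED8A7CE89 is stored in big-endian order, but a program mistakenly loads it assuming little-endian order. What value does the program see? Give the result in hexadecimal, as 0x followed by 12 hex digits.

0x89CEA7D8BEAE

Stored big-endian, the bytes at ascending addresses are AE BE D8 A7 CE 89.
Read back as little-endian, the first byte is least significant, giving 0x89CEA7D8BEAE.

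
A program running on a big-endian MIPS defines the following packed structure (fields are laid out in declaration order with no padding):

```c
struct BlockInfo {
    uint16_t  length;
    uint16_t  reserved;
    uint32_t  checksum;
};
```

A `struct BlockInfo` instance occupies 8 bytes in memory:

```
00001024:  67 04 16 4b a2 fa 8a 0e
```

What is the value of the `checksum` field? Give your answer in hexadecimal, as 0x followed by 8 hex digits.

0xA2FA8A0E

`checksum` follows `length` (2 B), `reserved` (2 B), so it starts at offset 2 + 2 = 4 and occupies 4 bytes.
Bytes at offsets 4..7: A2 FA 8A 0E.
In big-endian order the high byte comes first in memory.
The bytes are already most-significant first: 0xA2FA8A0E.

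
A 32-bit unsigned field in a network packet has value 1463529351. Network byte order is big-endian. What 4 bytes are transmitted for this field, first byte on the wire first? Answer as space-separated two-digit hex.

1463529351 in hexadecimal, padded to 32 bits, is 0x573BAF87.
Split into bytes (most-significant first): 57 3B AF 87.
Big-endian: lowest address holds the most-significant byte.
So the memory order matches the most-significant-first order: 57 3B AF 87.

57 3B AF 87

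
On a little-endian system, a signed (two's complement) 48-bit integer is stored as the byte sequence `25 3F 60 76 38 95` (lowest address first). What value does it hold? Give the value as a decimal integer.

In little-endian order the low byte comes first in memory.
Reassemble most-significant byte first: 95 38 76 60 3F 25 → 0x953876603F25.
Top bit is set, so as a signed 48-bit value this is 0x953876603F25 − 2^48 = -117405239984347.

-117405239984347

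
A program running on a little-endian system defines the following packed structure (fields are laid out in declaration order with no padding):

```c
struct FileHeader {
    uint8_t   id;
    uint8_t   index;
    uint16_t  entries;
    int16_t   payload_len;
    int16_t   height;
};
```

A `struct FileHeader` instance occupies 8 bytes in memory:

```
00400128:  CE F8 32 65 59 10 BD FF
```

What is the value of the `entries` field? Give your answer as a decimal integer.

`entries` follows `id` (1 B), `index` (1 B), so it starts at offset 1 + 1 = 2 and occupies 2 bytes.
Bytes at offsets 2..3: 32 65.
Little-endian stores the least-significant byte at the lowest address.
Reassemble most-significant byte first: 65 32 → 0x6532.
0x6532 = 25906.

25906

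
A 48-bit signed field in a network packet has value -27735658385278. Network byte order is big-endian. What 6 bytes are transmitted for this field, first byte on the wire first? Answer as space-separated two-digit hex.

E6 C6 49 EF 30 82

Two's complement of -27735658385278 in 48 bits: 27735658385278 = 0x1939B610CF7E; invert → 0xE6C649EF3081; add 1 → 0xE6C649EF3082.
Split into bytes (most-significant first): E6 C6 49 EF 30 82.
Big-endian: lowest address holds the most-significant byte.
So the memory order matches the most-significant-first order: E6 C6 49 EF 30 82.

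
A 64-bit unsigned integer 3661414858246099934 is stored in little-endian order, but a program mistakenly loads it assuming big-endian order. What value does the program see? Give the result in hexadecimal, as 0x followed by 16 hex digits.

0xDE9318216AF5CF32

3661414858246099934 in 64-bit hexadecimal is 0x32CFF56A211893DE.
Stored little-endian, the bytes at ascending addresses are DE 93 18 21 6A F5 CF 32.
Read back as big-endian, the last byte is least significant, giving 0xDE9318216AF5CF32.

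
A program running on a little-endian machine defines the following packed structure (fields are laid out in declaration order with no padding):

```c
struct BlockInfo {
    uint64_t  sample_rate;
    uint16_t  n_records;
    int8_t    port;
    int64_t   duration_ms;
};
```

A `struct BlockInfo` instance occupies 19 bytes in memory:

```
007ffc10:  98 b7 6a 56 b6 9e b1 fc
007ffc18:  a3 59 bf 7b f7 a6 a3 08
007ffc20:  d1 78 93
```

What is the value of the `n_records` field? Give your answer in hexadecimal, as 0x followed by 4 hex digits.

0x59A3

`n_records` follows `sample_rate` (8 bytes), so it starts at byte offset 8 and occupies 2 bytes.
Bytes at offsets 8..9: A3 59.
Little-endian: lowest address holds the least-significant byte.
Reassemble most-significant byte first: 59 A3 → 0x59A3.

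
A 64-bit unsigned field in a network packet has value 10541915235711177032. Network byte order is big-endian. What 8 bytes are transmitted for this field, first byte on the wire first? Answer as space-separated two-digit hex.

10541915235711177032 in hexadecimal, padded to 64 bits, is 0x924C680DACD7D148.
Split into bytes (most-significant first): 92 4C 68 0D AC D7 D1 48.
Big-endian: lowest address holds the most-significant byte.
So the memory order matches the most-significant-first order: 92 4C 68 0D AC D7 D1 48.

92 4C 68 0D AC D7 D1 48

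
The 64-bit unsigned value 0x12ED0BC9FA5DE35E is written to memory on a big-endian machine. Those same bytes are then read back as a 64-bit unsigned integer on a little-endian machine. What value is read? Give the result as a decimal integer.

6837411990974754066

Stored big-endian, the bytes at ascending addresses are 12 ED 0B C9 FA 5D E3 5E.
Read back as little-endian, the first byte is least significant, giving 0x5EE35DFAC90BED12.
0x5EE35DFAC90BED12 = 6837411990974754066.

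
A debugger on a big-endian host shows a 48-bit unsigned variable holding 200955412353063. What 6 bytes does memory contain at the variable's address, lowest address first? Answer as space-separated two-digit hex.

B6 C4 93 F8 10 27

200955412353063 in hexadecimal, padded to 48 bits, is 0xB6C493F81027.
Split into bytes (most-significant first): B6 C4 93 F8 10 27.
In big-endian order the high byte comes first in memory.
So the memory order matches the most-significant-first order: B6 C4 93 F8 10 27.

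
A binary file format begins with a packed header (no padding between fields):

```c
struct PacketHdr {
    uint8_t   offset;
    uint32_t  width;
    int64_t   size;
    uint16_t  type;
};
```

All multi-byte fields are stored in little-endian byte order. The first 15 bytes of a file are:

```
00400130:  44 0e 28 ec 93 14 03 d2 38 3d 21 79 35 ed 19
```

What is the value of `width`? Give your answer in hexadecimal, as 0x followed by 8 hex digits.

0x93EC280E

`width` follows `offset` (1 byte), so it starts at byte offset 1 and occupies 4 bytes.
Bytes at offsets 1..4: 0E 28 EC 93.
Little-endian stores the least-significant byte at the lowest address.
Reassemble most-significant byte first: 93 EC 28 0E → 0x93EC280E.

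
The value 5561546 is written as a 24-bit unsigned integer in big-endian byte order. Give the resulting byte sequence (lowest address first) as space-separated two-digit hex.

5561546 in hexadecimal, padded to 24 bits, is 0x54DCCA.
Split into bytes (most-significant first): 54 DC CA.
Big-endian stores the most-significant byte at the lowest address.
So the memory order matches the most-significant-first order: 54 DC CA.

54 DC CA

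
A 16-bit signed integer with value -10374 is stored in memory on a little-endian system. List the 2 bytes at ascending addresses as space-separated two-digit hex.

Two's complement of -10374 in 16 bits: 10374 = 0x2886; invert → 0xD779; add 1 → 0xD77A.
Split into bytes (most-significant first): D7 7A.
Little-endian: lowest address holds the least-significant byte.
So at ascending addresses the bytes are 7A D7.

7A D7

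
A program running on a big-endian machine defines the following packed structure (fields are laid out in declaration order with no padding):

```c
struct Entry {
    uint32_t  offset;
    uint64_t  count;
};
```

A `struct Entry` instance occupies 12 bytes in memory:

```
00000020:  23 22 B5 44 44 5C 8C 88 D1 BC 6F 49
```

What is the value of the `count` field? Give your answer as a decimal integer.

4925966611698708297

`count` follows `offset` (4 bytes), so it starts at byte offset 4 and occupies 8 bytes.
Bytes at offsets 4..11: 44 5C 8C 88 D1 BC 6F 49.
In big-endian order the high byte comes first in memory.
The bytes are already most-significant first: 0x445C8C88D1BC6F49.
0x445C8C88D1BC6F49 = 4925966611698708297.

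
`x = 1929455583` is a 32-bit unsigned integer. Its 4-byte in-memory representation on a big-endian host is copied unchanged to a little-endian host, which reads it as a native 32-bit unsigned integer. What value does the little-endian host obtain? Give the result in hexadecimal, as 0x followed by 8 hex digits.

0xDF270173

1929455583 in 32-bit hexadecimal is 0x730127DF.
Stored big-endian, the bytes at ascending addresses are 73 01 27 DF.
Read back as little-endian, the first byte is least significant, giving 0xDF270173.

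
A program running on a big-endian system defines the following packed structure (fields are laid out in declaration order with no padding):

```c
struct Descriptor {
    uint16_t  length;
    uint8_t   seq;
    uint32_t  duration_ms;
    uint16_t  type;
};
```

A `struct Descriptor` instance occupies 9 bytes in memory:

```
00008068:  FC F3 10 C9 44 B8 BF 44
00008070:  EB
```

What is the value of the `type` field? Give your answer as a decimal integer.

17643

`type` follows `length` (2 B), `seq` (1 B), `duration_ms` (4 B), so it starts at offset 2 + 1 + 4 = 7 and occupies 2 bytes.
Bytes at offsets 7..8: 44 EB.
Big-endian: lowest address holds the most-significant byte.
The bytes are already most-significant first: 0x44EB.
0x44EB = 17643.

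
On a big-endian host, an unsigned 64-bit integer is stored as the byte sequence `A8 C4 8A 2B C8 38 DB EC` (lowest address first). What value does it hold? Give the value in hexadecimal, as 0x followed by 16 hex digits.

0xA8C48A2BC838DBEC

Big-endian: lowest address holds the most-significant byte.
The bytes are already most-significant first: 0xA8C48A2BC838DBEC.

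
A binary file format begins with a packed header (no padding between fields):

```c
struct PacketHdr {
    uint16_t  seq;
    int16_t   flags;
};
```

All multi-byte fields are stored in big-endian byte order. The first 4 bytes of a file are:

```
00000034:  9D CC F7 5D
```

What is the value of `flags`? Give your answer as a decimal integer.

`flags` follows `seq` (2 bytes), so it starts at byte offset 2 and occupies 2 bytes.
Bytes at offsets 2..3: F7 5D.
Big-endian stores the most-significant byte at the lowest address.
The bytes are already most-significant first: 0xF75D.
Top bit is set, so as a signed 16-bit value this is 0xF75D − 2^16 = -2211.

-2211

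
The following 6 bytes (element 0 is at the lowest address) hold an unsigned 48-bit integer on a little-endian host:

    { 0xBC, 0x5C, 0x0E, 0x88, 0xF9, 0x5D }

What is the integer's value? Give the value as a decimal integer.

103326310882492

In little-endian order the low byte comes first in memory.
Reassemble most-significant byte first: 5D F9 88 0E 5C BC → 0x5DF9880E5CBC.
0x5DF9880E5CBC = 103326310882492.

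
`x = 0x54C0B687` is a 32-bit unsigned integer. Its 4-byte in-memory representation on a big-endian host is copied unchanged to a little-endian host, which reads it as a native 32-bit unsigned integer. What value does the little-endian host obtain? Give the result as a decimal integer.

2276900948

Stored big-endian, the bytes at ascending addresses are 54 C0 B6 87.
Read back as little-endian, the first byte is least significant, giving 0x87B6C054.
0x87B6C054 = 2276900948.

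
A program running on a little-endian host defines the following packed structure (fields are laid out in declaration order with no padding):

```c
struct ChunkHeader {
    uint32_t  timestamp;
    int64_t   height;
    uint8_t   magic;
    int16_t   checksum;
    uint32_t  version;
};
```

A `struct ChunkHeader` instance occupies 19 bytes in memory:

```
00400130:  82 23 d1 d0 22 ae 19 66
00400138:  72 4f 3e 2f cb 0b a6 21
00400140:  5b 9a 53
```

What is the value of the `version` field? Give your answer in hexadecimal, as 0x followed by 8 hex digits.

0x539A5B21

`version` follows `timestamp` (4 B), `height` (8 B), `magic` (1 B), `checksum` (2 B), so it starts at offset 4 + 8 + 1 + 2 = 15 and occupies 4 bytes.
Bytes at offsets 15..18: 21 5B 9A 53.
In little-endian order the low byte comes first in memory.
Reassemble most-significant byte first: 53 9A 5B 21 → 0x539A5B21.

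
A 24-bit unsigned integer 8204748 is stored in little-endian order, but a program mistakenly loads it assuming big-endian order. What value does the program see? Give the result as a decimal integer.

8204748 in 24-bit hexadecimal is 0x7D31CC.
Stored little-endian, the bytes at ascending addresses are CC 31 7D.
Read back as big-endian, the last byte is least significant, giving 0xCC317D.
0xCC317D = 13382013.

13382013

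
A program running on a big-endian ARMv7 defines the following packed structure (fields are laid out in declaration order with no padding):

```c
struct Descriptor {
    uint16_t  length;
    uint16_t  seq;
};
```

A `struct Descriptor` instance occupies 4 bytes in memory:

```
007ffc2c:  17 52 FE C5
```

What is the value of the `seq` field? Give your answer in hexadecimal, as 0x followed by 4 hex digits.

`seq` follows `length` (2 bytes), so it starts at byte offset 2 and occupies 2 bytes.
Bytes at offsets 2..3: FE C5.
In big-endian order the high byte comes first in memory.
The bytes are already most-significant first: 0xFEC5.

0xFEC5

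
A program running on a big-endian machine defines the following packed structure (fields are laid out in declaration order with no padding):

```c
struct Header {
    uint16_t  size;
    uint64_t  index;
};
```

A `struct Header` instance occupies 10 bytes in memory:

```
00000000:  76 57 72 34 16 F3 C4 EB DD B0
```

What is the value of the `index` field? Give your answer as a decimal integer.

8229227655349394864

`index` follows `size` (2 bytes), so it starts at byte offset 2 and occupies 8 bytes.
Bytes at offsets 2..9: 72 34 16 F3 C4 EB DD B0.
Big-endian stores the most-significant byte at the lowest address.
The bytes are already most-significant first: 0x723416F3C4EBDDB0.
0x723416F3C4EBDDB0 = 8229227655349394864.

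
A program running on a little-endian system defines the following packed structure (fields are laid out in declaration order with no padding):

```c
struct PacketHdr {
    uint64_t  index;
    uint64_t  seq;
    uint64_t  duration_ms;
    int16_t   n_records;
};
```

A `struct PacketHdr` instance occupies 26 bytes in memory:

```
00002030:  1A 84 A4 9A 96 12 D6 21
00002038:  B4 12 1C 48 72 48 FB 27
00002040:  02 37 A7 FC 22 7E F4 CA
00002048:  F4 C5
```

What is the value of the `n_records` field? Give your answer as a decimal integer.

`n_records` follows `index` (8 B), `seq` (8 B), `duration_ms` (8 B), so it starts at offset 8 + 8 + 8 = 24 and occupies 2 bytes.
Bytes at offsets 24..25: F4 C5.
In little-endian order the low byte comes first in memory.
Reassemble most-significant byte first: C5 F4 → 0xC5F4.
Top bit is set, so as a signed 16-bit value this is 0xC5F4 − 2^16 = -14860.

-14860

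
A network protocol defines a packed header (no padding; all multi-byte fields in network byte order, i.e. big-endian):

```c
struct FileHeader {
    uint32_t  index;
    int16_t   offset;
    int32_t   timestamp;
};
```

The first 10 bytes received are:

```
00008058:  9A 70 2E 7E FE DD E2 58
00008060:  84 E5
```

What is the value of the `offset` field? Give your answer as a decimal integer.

-291

`offset` follows `index` (4 bytes), so it starts at byte offset 4 and occupies 2 bytes.
Bytes at offsets 4..5: FE DD.
Big-endian stores the most-significant byte at the lowest address.
The bytes are already most-significant first: 0xFEDD.
Top bit is set, so as a signed 16-bit value this is 0xFEDD − 2^16 = -291.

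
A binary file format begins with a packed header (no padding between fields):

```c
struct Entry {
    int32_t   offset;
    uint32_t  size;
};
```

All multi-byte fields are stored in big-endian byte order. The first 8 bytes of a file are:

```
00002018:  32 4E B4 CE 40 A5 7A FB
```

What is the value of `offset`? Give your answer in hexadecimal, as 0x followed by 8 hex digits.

0x324EB4CE

`offset` is the first field, at byte offset 0, occupying 4 bytes.
Bytes at offsets 0..3: 32 4E B4 CE.
Big-endian: lowest address holds the most-significant byte.
The bytes are already most-significant first: 0x324EB4CE.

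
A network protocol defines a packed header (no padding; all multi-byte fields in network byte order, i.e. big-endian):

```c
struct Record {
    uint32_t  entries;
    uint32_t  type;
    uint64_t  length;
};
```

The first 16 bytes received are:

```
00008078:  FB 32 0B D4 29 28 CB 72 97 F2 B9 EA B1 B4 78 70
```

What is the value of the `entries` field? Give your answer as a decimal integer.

4214361044

`entries` is the first field, at byte offset 0, occupying 4 bytes.
Bytes at offsets 0..3: FB 32 0B D4.
In big-endian order the high byte comes first in memory.
The bytes are already most-significant first: 0xFB320BD4.
0xFB320BD4 = 4214361044.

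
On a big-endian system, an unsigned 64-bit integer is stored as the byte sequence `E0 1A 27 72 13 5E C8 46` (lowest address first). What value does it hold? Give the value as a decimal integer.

16148262784795068486

In big-endian order the high byte comes first in memory.
The bytes are already most-significant first: 0xE01A2772135EC846.
0xE01A2772135EC846 = 16148262784795068486.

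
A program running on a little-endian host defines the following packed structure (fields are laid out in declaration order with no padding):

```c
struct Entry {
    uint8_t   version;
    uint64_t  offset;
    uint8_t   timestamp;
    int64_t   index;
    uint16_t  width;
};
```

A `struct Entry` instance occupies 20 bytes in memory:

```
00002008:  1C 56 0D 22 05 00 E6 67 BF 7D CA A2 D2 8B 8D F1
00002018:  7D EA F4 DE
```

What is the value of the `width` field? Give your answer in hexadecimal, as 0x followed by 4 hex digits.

`width` follows `version` (1 B), `offset` (8 B), `timestamp` (1 B), `index` (8 B), so it starts at offset 1 + 8 + 1 + 8 = 18 and occupies 2 bytes.
Bytes at offsets 18..19: F4 DE.
Little-endian: lowest address holds the least-significant byte.
Reassemble most-significant byte first: DE F4 → 0xDEF4.

0xDEF4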